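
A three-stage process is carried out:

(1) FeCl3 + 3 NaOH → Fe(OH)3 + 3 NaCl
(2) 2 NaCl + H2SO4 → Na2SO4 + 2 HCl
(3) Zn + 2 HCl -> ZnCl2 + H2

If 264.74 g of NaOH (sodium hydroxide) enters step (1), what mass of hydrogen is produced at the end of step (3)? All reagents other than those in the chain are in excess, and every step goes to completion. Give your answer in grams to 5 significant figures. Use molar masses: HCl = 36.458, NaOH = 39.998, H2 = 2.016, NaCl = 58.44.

6.6718 g

n(NaOH) = 264.74 / 39.998 = 6.61883 mol.
Reaction (1): NaOH→NaCl ratio 3:3 ⇒ n(NaCl) = 6.61883 mol.
Reaction (2): NaCl→HCl ratio 2:2 ⇒ n(HCl) = 6.61883 mol.
Reaction (3): HCl→H2 ratio 2:1 ⇒ n(H2) = 3.30942 mol.
Mass of H2 = 3.30942 × 2.016 = 6.67178 g.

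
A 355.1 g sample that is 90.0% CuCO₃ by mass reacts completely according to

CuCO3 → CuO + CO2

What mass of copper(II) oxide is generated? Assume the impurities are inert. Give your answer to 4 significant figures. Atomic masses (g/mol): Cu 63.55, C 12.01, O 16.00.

Mass of pure CuCO3 = 355.1 g × 0.900 = 319.59 g.
M(CuCO3) = 63.55 + 12.01 + 3(16.00) = 123.56 g/mol.
M(CuO) = 63.55 + 16.00 = 79.55 g/mol.
n(CuCO3) = 319.59 g / 123.56 g/mol = 2.5865 mol.
From the equation the CuCO3:CuO mole ratio is 1:1, so n(CuO) = 2.5865 × 1/1 = 2.5865 mol.
Mass of CuO = 2.5865 mol × 79.55 g/mol = 205.76 g.

205.8 g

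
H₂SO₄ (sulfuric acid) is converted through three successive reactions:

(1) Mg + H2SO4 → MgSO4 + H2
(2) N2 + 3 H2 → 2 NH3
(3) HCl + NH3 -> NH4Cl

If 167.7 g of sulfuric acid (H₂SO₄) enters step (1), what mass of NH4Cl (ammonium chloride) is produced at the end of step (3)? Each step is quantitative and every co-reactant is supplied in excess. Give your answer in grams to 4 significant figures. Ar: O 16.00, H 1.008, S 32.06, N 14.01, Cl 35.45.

60.98 g

M(H2SO4) = 2(1.008) + 32.06 + 4(16.00) = 98.076 g/mol.
M(NH4Cl) = 14.01 + 4(1.008) + 35.45 = 53.492 g/mol.
n(H2SO4) = 167.7 / 98.076 = 1.7099 mol.
Reaction (1): H2SO4→H2 ratio 1:1 ⇒ n(H2) = 1.7099 mol.
Reaction (2): H2→NH3 ratio 3:2 ⇒ n(NH3) = 1.1399 mol.
Reaction (3): NH3→NH4Cl ratio 1:1 ⇒ n(NH4Cl) = 1.1399 mol.
Mass of NH4Cl = 1.1399 × 53.492 = 60.977 g.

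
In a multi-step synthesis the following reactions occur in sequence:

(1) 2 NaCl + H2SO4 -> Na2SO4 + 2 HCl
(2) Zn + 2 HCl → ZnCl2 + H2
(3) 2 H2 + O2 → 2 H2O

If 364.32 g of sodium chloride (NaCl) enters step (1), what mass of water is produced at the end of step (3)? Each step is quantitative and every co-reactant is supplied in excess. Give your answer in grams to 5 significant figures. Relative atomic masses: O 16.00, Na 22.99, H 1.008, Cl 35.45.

M(NaCl) = 22.99 + 35.45 = 58.44 g/mol.
M(H2O) = 2(1.008) + 16.00 = 18.016 g/mol.
n(NaCl) = 364.32 / 58.44 = 6.23409 mol.
Reaction (1): NaCl→HCl ratio 2:2 ⇒ n(HCl) = 6.23409 mol.
Reaction (2): HCl→H2 ratio 2:1 ⇒ n(H2) = 3.11704 mol.
Reaction (3): H2→H2O ratio 2:2 ⇒ n(H2O) = 3.11704 mol.
Mass of H2O = 3.11704 × 18.016 = 56.1566 g.

56.157 g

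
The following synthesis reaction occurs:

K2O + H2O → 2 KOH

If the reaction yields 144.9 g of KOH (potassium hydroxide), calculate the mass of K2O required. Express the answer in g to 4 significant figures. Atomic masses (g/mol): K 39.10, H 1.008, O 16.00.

M(KOH) = 39.10 + 16.00 + 1.008 = 56.108 g/mol.
M(K2O) = 2(39.10) + 16.00 = 94.20 g/mol.
n(KOH) = 144.90 g / 56.108 g/mol = 2.5825 mol.
From the equation the KOH:K2O mole ratio is 2:1, so n(K2O) = 2.5825 × 1/2 = 1.2913 mol.
Mass of K2O = 1.2913 mol × 94.20 g/mol = 121.64 g.

121.6 g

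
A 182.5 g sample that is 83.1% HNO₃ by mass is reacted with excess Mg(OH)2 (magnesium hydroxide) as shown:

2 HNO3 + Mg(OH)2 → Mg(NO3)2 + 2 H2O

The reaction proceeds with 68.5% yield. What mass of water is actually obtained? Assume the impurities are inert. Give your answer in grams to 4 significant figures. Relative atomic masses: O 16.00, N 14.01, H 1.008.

29.70 g

Pure HNO3 available = 182.5 g × 0.831 = 151.66 g.
M(HNO3) = 1.008 + 14.01 + 3(16.00) = 63.018 g/mol.
M(H2O) = 2(1.008) + 16.00 = 18.016 g/mol.
n(HNO3) = 151.66 g / 63.018 g/mol = 2.4066 mol.
From the equation the HNO3:H2O mole ratio is 2:2, so n(H2O) = 2.4066 × 2/2 = 2.4066 mol.
Mass of H2O = 2.4066 mol × 18.016 g/mol = 43.357 g.
Actual mass collected = 43.357 g × 0.685 = 29.699 g.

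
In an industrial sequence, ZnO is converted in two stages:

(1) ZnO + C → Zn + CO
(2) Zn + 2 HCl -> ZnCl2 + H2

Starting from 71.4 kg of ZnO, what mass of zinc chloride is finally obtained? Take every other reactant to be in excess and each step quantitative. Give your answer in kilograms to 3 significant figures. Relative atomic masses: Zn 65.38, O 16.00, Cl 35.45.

M(ZnO) = 65.38 + 16.00 = 81.38 g/mol.
M(ZnCl2) = 65.38 + 2(35.45) = 136.28 g/mol.
71.4 kg = 71400 g.
n(ZnO) = 71400 / 81.38 = 877.4 mol.
Step 1 gives a 1:1 ratio of ZnO to Zn, so n(Zn) = 877.4 mol.
In step 2 the Zn:ZnCl2 ratio is 1:1, so n(ZnCl2) = 877.4 mol.
Mass of ZnCl2 = 877.4 × 136.28 = 119600 g = 120 kg.

120 kg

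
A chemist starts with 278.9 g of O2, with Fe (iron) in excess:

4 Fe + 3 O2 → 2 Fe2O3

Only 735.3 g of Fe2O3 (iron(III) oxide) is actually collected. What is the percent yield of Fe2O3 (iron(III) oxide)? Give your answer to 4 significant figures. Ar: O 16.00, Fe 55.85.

M(O2) = 2(16.00) = 32.00 g/mol.
M(Fe2O3) = 2(55.85) + 3(16.00) = 159.70 g/mol.
n(O2) = 278.90 g / 32.00 g/mol = 8.7156 mol.
From the equation the O2:Fe2O3 mole ratio is 3:2, so n(Fe2O3) = 8.7156 × 2/3 = 5.8104 mol.
Mass of Fe2O3 = 5.8104 mol × 159.70 g/mol = 927.92 g.
This is the theoretical yield. Percent yield = 735.3 g / 927.92 g × 100% = 79.241%.

79.24 %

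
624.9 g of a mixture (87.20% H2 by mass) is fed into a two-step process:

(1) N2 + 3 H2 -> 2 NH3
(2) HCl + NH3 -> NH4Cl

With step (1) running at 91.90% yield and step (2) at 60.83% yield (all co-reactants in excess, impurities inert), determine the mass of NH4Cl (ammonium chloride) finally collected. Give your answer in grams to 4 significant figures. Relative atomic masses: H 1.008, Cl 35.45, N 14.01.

5388 g

Pure H2 = 624.9 × 0.8720 = 544.91 g.
M(H2) = 2(1.008) = 2.016 g/mol.
M(NH4Cl) = 14.01 + 4(1.008) + 35.45 = 53.492 g/mol.
n(H2) = 544.91 / 2.016 = 270.29 mol.
Step 1 (H2:NH3 = 3:2): theoretical n(NH3) = 180.20 mol; at 91.90% yield, n(NH3) = 165.60 mol.
Step 2 (NH3:NH4Cl = 1:1): theoretical n(NH4Cl) = 165.60 mol, so theoretical mass = 165.60 × 53.492 = 8858.3 g.
At 60.83% yield, actual mass of NH4Cl = 8858.3 × 0.6083 = 5388.5 g.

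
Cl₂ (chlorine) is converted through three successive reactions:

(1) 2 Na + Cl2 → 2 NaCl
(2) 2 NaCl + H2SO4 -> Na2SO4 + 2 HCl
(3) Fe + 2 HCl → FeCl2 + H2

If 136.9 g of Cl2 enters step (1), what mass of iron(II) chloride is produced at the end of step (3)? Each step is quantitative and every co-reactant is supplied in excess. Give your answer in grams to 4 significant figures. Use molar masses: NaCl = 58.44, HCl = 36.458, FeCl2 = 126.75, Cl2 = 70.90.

244.7 g

n(Cl2) = 136.9 / 70.90 = 1.9309 mol.
Reaction (1): Cl2→NaCl ratio 1:2 ⇒ n(NaCl) = 3.8618 mol.
Reaction (2): NaCl→HCl ratio 2:2 ⇒ n(HCl) = 3.8618 mol.
Reaction (3): HCl→FeCl2 ratio 2:1 ⇒ n(FeCl2) = 1.9309 mol.
Mass of FeCl2 = 1.9309 × 126.75 = 244.74 g.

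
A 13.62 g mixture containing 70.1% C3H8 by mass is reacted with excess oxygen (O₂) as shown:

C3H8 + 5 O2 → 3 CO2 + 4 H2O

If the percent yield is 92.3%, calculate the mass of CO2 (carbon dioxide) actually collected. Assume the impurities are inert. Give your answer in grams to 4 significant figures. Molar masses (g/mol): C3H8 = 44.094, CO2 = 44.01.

26.39 g

Pure C3H8 available = 13.62 g × 0.701 = 9.5476 g.
n(C3H8) = 9.5476 g / 44.094 g/mol = 0.21653 mol.
From the equation the C3H8:CO2 mole ratio is 1:3, so n(CO2) = 0.21653 × 3/1 = 0.64959 mol.
Mass of CO2 = 0.64959 mol × 44.01 g/mol = 28.588 g.
Actual mass collected = 28.588 g × 0.923 = 26.387 g.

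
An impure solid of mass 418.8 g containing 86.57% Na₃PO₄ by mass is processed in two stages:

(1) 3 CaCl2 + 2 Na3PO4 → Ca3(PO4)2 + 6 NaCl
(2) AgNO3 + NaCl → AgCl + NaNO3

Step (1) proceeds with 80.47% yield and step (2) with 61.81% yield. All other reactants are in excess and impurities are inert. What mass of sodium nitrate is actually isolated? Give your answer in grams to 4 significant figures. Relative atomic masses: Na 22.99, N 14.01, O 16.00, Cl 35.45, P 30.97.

Pure Na3PO4 = 418.8 × 0.8657 = 362.56 g.
M(Na3PO4) = 3(22.99) + 30.97 + 4(16.00) = 163.94 g/mol.
M(NaNO3) = 22.99 + 14.01 + 3(16.00) = 85.00 g/mol.
n(Na3PO4) = 362.56 / 163.94 = 2.2115 mol.
Step 1 (Na3PO4:NaCl = 2:6): theoretical n(NaCl) = 6.6345 mol; at 80.47% yield, n(NaCl) = 5.3388 mol.
Step 2 (NaCl:NaNO3 = 1:1): theoretical n(NaNO3) = 5.3388 mol, so theoretical mass = 5.3388 × 85.00 = 453.80 g.
At 61.81% yield, actual mass of NaNO3 = 453.80 × 0.6181 = 280.49 g.

280.5 g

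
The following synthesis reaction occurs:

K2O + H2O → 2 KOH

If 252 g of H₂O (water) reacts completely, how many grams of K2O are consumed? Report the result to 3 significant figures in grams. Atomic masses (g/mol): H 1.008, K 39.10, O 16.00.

M(H2O) = 2(1.008) + 16.00 = 18.016 g/mol.
M(K2O) = 2(39.10) + 16.00 = 94.20 g/mol.
n(H2O) = 252.0 g / 18.016 g/mol = 13.99 mol.
From the equation the H2O:K2O mole ratio is 1:1, so n(K2O) = 13.99 × 1/1 = 13.99 mol.
Mass of K2O = 13.99 mol × 94.20 g/mol = 1318 g.

1320 g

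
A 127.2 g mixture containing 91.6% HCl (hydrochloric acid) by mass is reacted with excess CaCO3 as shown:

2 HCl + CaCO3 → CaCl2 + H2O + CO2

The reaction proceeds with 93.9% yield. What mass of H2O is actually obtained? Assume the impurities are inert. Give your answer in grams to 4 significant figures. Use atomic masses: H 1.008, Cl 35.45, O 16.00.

27.03 g

Pure HCl available = 127.2 g × 0.916 = 116.52 g.
M(HCl) = 1.008 + 35.45 = 36.458 g/mol.
M(H2O) = 2(1.008) + 16.00 = 18.016 g/mol.
n(HCl) = 116.52 g / 36.458 g/mol = 3.1959 mol.
From the equation the HCl:H2O mole ratio is 2:1, so n(H2O) = 3.1959 × 1/2 = 1.5979 mol.
Mass of H2O = 1.5979 mol × 18.016 g/mol = 28.788 g.
Actual mass collected = 28.788 g × 0.939 = 27.032 g.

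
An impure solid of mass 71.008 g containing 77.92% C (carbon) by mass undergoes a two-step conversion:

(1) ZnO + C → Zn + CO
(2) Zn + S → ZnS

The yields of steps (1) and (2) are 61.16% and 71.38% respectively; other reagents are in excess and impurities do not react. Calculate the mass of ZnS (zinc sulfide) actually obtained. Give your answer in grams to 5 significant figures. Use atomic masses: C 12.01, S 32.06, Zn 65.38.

Pure C = 71.008 × 0.7792 = 55.3294 g.
M(C) = 12.01 g/mol.
M(ZnS) = 65.38 + 32.06 = 97.44 g/mol.
n(C) = 55.3294 / 12.01 = 4.60695 mol.
Step 1 (C:Zn = 1:1): theoretical n(Zn) = 4.60695 mol; at 61.16% yield, n(Zn) = 2.81761 mol.
Step 2 (Zn:ZnS = 1:1): theoretical n(ZnS) = 2.81761 mol, so theoretical mass = 2.81761 × 97.44 = 274.548 g.
At 71.38% yield, actual mass of ZnS = 274.548 × 0.7138 = 195.972 g.

195.97 g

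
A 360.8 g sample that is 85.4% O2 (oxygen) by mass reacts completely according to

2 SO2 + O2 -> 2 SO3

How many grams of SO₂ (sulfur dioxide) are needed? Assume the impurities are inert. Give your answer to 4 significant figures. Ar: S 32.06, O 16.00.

1234 g

Mass of pure O2 = 360.8 g × 0.854 = 308.12 g.
M(O2) = 2(16.00) = 32.00 g/mol.
M(SO2) = 32.06 + 2(16.00) = 64.06 g/mol.
n(O2) = 308.12 g / 32.00 g/mol = 9.6289 mol.
From the equation the O2:SO2 mole ratio is 1:2, so n(SO2) = 9.6289 × 2/1 = 19.258 mol.
Mass of SO2 = 19.258 mol × 64.06 g/mol = 1233.6 g.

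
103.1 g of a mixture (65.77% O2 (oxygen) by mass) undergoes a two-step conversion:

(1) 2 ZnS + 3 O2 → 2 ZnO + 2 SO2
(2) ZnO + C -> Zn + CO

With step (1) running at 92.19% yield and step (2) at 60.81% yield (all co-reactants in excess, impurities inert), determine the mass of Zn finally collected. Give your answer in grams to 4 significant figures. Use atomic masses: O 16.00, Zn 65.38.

51.78 g

Pure O2 = 103.1 × 0.6577 = 67.809 g.
M(O2) = 2(16.00) = 32.00 g/mol.
M(Zn) = 65.38 g/mol.
n(O2) = 67.809 / 32.00 = 2.1190 mol.
Step 1 (O2:ZnO = 3:2): theoretical n(ZnO) = 1.4127 mol; at 92.19% yield, n(ZnO) = 1.3024 mol.
Step 2 (ZnO:Zn = 1:1): theoretical n(Zn) = 1.3024 mol, so theoretical mass = 1.3024 × 65.38 = 85.148 g.
At 60.81% yield, actual mass of Zn = 85.148 × 0.6081 = 51.778 g.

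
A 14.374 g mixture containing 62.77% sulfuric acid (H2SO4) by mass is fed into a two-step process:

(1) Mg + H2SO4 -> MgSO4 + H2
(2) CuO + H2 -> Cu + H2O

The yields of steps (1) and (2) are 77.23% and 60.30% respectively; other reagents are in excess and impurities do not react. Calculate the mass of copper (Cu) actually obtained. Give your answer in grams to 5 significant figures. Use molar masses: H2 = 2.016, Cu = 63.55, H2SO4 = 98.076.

Pure H2SO4 = 14.374 × 0.6277 = 9.02256 g.
n(H2SO4) = 9.02256 / 98.076 = 0.0919956 mol.
Step 1 (H2SO4:H2 = 1:1): theoretical n(H2) = 0.0919956 mol; at 77.23% yield, n(H2) = 0.0710482 mol.
Step 2 (H2:Cu = 1:1): theoretical n(Cu) = 0.0710482 mol, so theoretical mass = 0.0710482 × 63.55 = 4.51511 g.
At 60.30% yield, actual mass of Cu = 4.51511 × 0.6030 = 2.72261 g.

2.7226 g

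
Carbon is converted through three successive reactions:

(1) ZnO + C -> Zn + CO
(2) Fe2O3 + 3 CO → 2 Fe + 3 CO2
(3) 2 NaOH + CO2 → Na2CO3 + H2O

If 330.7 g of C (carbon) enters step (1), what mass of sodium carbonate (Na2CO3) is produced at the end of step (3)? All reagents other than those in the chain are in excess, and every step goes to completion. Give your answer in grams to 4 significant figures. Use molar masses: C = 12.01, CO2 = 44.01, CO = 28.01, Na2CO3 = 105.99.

n(C) = 330.7 / 12.01 = 27.535 mol.
Reaction (1): C→CO ratio 1:1 ⇒ n(CO) = 27.535 mol.
Reaction (2): CO→CO2 ratio 3:3 ⇒ n(CO2) = 27.535 mol.
Reaction (3): CO2→Na2CO3 ratio 1:1 ⇒ n(Na2CO3) = 27.535 mol.
Mass of Na2CO3 = 27.535 × 105.99 = 2918.5 g.

2918 g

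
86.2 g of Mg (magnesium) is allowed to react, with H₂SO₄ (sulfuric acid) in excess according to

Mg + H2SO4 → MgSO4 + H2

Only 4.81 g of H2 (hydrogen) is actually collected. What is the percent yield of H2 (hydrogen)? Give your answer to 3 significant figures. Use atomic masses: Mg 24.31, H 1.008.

M(Mg) = 24.31 g/mol.
M(H2) = 2(1.008) = 2.016 g/mol.
n(Mg) = 86.20 g / 24.31 g/mol = 3.546 mol.
From the equation the Mg:H2 mole ratio is 1:1, so n(H2) = 3.546 × 1/1 = 3.546 mol.
Mass of H2 = 3.546 mol × 2.016 g/mol = 7.148 g.
This is the theoretical yield. Percent yield = 4.81 g / 7.148 g × 100% = 67.29%.

67.3 %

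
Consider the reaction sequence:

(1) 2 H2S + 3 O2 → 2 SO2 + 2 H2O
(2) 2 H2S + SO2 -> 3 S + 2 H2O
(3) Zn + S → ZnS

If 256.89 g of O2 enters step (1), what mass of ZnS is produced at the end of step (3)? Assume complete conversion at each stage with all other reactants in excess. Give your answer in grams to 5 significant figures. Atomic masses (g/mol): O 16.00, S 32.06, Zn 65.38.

M(O2) = 2(16.00) = 32.00 g/mol.
M(ZnS) = 65.38 + 32.06 = 97.44 g/mol.
n(O2) = 256.89 / 32.00 = 8.02781 mol.
Reaction (1): O2→SO2 ratio 3:2 ⇒ n(SO2) = 5.35187 mol.
Reaction (2): SO2→S ratio 1:3 ⇒ n(S) = 16.0556 mol.
Reaction (3): S→ZnS ratio 1:1 ⇒ n(ZnS) = 16.0556 mol.
Mass of ZnS = 16.0556 × 97.44 = 1564.46 g.

1564.5 g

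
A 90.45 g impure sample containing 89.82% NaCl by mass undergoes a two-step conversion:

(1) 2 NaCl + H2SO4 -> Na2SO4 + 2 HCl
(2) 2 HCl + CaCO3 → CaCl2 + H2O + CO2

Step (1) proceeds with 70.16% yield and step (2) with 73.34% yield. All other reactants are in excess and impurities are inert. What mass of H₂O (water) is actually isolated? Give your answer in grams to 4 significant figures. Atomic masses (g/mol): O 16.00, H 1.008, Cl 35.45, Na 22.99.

6.444 g

Pure NaCl = 90.45 × 0.8982 = 81.242 g.
M(NaCl) = 22.99 + 35.45 = 58.44 g/mol.
M(H2O) = 2(1.008) + 16.00 = 18.016 g/mol.
n(NaCl) = 81.242 / 58.44 = 1.3902 mol.
Step 1 (NaCl:HCl = 2:2): theoretical n(HCl) = 1.3902 mol; at 70.16% yield, n(HCl) = 0.97535 mol.
Step 2 (HCl:H2O = 2:1): theoretical n(H2O) = 0.48768 mol, so theoretical mass = 0.48768 × 18.016 = 8.7860 g.
At 73.34% yield, actual mass of H2O = 8.7860 × 0.7334 = 6.4436 g.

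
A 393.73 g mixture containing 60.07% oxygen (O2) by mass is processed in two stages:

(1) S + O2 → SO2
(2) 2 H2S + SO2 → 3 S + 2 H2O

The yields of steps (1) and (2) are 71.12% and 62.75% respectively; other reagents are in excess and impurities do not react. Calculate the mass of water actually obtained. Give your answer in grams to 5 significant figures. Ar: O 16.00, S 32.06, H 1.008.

118.85 g

Pure O2 = 393.73 × 0.6007 = 236.514 g.
M(O2) = 2(16.00) = 32.00 g/mol.
M(H2O) = 2(1.008) + 16.00 = 18.016 g/mol.
n(O2) = 236.514 / 32.00 = 7.39105 mol.
Step 1 (O2:SO2 = 1:1): theoretical n(SO2) = 7.39105 mol; at 71.12% yield, n(SO2) = 5.25652 mol.
Step 2 (SO2:H2O = 1:2): theoretical n(H2O) = 10.5130 mol, so theoretical mass = 10.5130 × 18.016 = 189.403 g.
At 62.75% yield, actual mass of H2O = 189.403 × 0.6275 = 118.850 g.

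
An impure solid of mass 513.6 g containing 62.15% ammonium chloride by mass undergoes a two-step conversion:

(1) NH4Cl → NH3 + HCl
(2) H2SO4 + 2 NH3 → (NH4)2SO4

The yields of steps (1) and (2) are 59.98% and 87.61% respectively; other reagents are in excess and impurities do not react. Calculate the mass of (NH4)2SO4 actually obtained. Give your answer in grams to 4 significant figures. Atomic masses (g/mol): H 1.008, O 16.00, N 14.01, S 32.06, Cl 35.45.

207.2 g

Pure NH4Cl = 513.6 × 0.6215 = 319.20 g.
M(NH4Cl) = 14.01 + 4(1.008) + 35.45 = 53.492 g/mol.
M((NH4)2SO4) = 2(14.01) + 8(1.008) + 32.06 + 4(16.00) = 132.144 g/mol.
n(NH4Cl) = 319.20 / 53.492 = 5.9673 mol.
Step 1 (NH4Cl:NH3 = 1:1): theoretical n(NH3) = 5.9673 mol; at 59.98% yield, n(NH3) = 3.5792 mol.
Step 2 (NH3:(NH4)2SO4 = 2:1): theoretical n((NH4)2SO4) = 1.7896 mol, so theoretical mass = 1.7896 × 132.144 = 236.48 g.
At 87.61% yield, actual mass of (NH4)2SO4 = 236.48 × 0.8761 = 207.18 g.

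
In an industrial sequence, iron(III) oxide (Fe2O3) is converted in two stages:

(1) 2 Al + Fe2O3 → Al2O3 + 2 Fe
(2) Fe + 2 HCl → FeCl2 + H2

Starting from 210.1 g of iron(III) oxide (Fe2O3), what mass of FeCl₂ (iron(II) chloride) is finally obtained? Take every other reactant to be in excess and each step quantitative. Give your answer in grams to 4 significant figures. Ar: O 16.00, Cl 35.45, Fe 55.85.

333.5 g

M(Fe2O3) = 2(55.85) + 3(16.00) = 159.70 g/mol.
M(FeCl2) = 55.85 + 2(35.45) = 126.75 g/mol.
n(Fe2O3) = 210.10 / 159.70 = 1.3156 mol.
Step 1 gives a 1:2 ratio of Fe2O3 to Fe, so n(Fe) = 2.6312 mol.
In step 2 the Fe:FeCl2 ratio is 1:1, so n(FeCl2) = 2.6312 mol.
Mass of FeCl2 = 2.6312 × 126.75 = 333.50 g.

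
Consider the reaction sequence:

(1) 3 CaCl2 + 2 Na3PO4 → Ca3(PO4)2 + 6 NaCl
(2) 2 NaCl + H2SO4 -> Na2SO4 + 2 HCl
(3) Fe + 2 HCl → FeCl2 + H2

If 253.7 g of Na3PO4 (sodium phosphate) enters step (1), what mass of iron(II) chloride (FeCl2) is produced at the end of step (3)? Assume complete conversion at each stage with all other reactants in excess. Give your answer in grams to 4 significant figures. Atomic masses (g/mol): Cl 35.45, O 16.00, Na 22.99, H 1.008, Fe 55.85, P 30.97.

294.2 g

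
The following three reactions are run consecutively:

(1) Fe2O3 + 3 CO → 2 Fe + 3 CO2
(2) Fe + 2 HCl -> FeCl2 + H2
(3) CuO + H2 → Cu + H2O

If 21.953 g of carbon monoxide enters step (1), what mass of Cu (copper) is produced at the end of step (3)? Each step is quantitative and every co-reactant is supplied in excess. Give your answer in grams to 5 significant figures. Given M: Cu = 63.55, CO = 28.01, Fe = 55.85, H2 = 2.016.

n(CO) = 21.953 / 28.01 = 0.783756 mol.
Reaction (1): CO→Fe ratio 3:2 ⇒ n(Fe) = 0.522504 mol.
Reaction (2): Fe→H2 ratio 1:1 ⇒ n(H2) = 0.522504 mol.
Reaction (3): H2→Cu ratio 1:1 ⇒ n(Cu) = 0.522504 mol.
Mass of Cu = 0.522504 × 63.55 = 33.2051 g.

33.205 g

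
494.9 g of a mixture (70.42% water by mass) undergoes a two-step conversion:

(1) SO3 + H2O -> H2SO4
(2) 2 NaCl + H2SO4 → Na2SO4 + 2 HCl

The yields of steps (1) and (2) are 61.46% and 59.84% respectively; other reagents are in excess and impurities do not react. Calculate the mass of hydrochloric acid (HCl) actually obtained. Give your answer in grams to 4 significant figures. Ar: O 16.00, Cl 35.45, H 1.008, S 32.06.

Pure H2O = 494.9 × 0.7042 = 348.51 g.
M(H2O) = 2(1.008) + 16.00 = 18.016 g/mol.
M(HCl) = 1.008 + 35.45 = 36.458 g/mol.
n(H2O) = 348.51 / 18.016 = 19.344 mol.
Step 1 (H2O:H2SO4 = 1:1): theoretical n(H2SO4) = 19.344 mol; at 61.46% yield, n(H2SO4) = 11.889 mol.
Step 2 (H2SO4:HCl = 1:2): theoretical n(HCl) = 23.778 mol, so theoretical mass = 23.778 × 36.458 = 866.90 g.
At 59.84% yield, actual mass of HCl = 866.90 × 0.5984 = 518.75 g.

518.8 g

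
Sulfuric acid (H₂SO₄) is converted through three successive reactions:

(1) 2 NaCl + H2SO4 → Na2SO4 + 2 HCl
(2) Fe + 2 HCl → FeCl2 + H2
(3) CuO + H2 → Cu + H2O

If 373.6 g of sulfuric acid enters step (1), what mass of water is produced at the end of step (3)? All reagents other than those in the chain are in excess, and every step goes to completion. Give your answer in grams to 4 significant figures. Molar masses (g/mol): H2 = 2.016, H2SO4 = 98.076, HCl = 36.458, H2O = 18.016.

68.63 g

n(H2SO4) = 373.6 / 98.076 = 3.8093 mol.
Reaction (1): H2SO4→HCl ratio 1:2 ⇒ n(HCl) = 7.6186 mol.
Reaction (2): HCl→H2 ratio 2:1 ⇒ n(H2) = 3.8093 mol.
Reaction (3): H2→H2O ratio 1:1 ⇒ n(H2O) = 3.8093 mol.
Mass of H2O = 3.8093 × 18.016 = 68.628 g.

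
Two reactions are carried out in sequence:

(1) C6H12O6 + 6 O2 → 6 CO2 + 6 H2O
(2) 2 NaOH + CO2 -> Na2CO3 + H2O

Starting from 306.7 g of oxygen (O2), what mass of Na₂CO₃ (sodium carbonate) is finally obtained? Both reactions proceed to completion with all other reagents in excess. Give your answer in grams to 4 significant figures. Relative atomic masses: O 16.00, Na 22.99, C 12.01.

1016 g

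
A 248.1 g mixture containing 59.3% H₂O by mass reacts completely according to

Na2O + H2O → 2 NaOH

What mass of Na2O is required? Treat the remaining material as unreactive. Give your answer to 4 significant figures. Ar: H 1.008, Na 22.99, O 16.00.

506.1 g

Mass of pure H2O = 248.1 g × 0.593 = 147.12 g.
M(H2O) = 2(1.008) + 16.00 = 18.016 g/mol.
M(Na2O) = 2(22.99) + 16.00 = 61.98 g/mol.
n(H2O) = 147.12 g / 18.016 g/mol = 8.1663 mol.
From the equation the H2O:Na2O mole ratio is 1:1, so n(Na2O) = 8.1663 × 1/1 = 8.1663 mol.
Mass of Na2O = 8.1663 mol × 61.98 g/mol = 506.14 g.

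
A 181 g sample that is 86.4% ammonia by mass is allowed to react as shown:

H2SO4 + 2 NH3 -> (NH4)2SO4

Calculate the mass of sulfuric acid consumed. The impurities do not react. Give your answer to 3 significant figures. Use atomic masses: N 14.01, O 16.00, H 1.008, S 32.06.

450 g

Mass of pure NH3 = 181 g × 0.864 = 156.4 g.
M(NH3) = 14.01 + 3(1.008) = 17.034 g/mol.
M(H2SO4) = 2(1.008) + 32.06 + 4(16.00) = 98.076 g/mol.
n(NH3) = 156.4 g / 17.034 g/mol = 9.181 mol.
From the equation the NH3:H2SO4 mole ratio is 2:1, so n(H2SO4) = 9.181 × 1/2 = 4.590 mol.
Mass of H2SO4 = 4.590 mol × 98.076 g/mol = 450.2 g.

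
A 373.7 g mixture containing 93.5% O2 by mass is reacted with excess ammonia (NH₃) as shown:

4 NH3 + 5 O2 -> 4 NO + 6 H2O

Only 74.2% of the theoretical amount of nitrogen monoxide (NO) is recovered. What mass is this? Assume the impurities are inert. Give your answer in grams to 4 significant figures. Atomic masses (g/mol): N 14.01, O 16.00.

194.5 g

Pure O2 available = 373.7 g × 0.935 = 349.41 g.
M(O2) = 2(16.00) = 32.00 g/mol.
M(NO) = 14.01 + 16.00 = 30.01 g/mol.
n(O2) = 349.41 g / 32.00 g/mol = 10.919 mol.
From the equation the O2:NO mole ratio is 5:4, so n(NO) = 10.919 × 4/5 = 8.7352 mol.
Mass of NO = 8.7352 mol × 30.01 g/mol = 262.14 g.
Actual mass collected = 262.14 g × 0.742 = 194.51 g.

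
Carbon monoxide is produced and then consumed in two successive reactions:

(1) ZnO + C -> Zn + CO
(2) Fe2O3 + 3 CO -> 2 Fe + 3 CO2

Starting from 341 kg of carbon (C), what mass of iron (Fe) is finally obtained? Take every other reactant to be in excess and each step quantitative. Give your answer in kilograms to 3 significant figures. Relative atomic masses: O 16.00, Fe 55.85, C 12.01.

1060 kg

M(C) = 12.01 g/mol.
M(Fe) = 55.85 g/mol.
341 kg = 341000 g.
n(C) = 341000 / 12.01 = 28390 mol.
Step 1 gives a 1:1 ratio of C to CO, so n(CO) = 28390 mol.
In step 2 the CO:Fe ratio is 3:2, so n(Fe) = 18930 mol.
Mass of Fe = 18930 × 55.85 = 1.057 × 10^6 g = 1060 kg.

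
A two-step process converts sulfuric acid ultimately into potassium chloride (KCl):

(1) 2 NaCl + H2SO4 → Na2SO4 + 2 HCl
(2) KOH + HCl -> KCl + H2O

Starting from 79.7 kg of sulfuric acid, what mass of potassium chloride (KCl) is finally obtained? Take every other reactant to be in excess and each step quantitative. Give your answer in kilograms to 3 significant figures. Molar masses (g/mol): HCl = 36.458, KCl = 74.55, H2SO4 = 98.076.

79.7 kg = 79700 g.
n(H2SO4) = 79700 / 98.076 = 812.6 mol.
Step 1 gives a 1:2 ratio of H2SO4 to HCl, so n(HCl) = 1625 mol.
In step 2 the HCl:KCl ratio is 1:1, so n(KCl) = 1625 mol.
Mass of KCl = 1625 × 74.55 = 121200 g = 121 kg.

121 kg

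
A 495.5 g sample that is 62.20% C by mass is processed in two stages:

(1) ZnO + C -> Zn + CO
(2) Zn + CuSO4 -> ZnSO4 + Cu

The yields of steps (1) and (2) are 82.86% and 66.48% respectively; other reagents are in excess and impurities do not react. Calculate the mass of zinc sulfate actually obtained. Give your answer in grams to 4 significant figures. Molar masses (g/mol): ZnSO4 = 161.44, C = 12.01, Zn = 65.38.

Pure C = 495.5 × 0.6220 = 308.20 g.
n(C) = 308.20 / 12.01 = 25.662 mol.
Step 1 (C:Zn = 1:1): theoretical n(Zn) = 25.662 mol; at 82.86% yield, n(Zn) = 21.264 mol.
Step 2 (Zn:ZnSO4 = 1:1): theoretical n(ZnSO4) = 21.264 mol, so theoretical mass = 21.264 × 161.44 = 3432.8 g.
At 66.48% yield, actual mass of ZnSO4 = 3432.8 × 0.6648 = 2282.1 g.

2282 g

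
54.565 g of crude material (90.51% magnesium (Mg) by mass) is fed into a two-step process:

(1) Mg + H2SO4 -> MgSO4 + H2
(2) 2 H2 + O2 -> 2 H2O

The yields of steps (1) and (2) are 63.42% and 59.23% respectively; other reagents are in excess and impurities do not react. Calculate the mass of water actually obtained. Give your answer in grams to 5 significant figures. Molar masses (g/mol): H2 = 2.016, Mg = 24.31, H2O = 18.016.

13.748 g

Pure Mg = 54.565 × 0.9051 = 49.3868 g.
n(Mg) = 49.3868 / 24.31 = 2.03154 mol.
Step 1 (Mg:H2 = 1:1): theoretical n(H2) = 2.03154 mol; at 63.42% yield, n(H2) = 1.28840 mol.
Step 2 (H2:H2O = 2:2): theoretical n(H2O) = 1.28840 mol, so theoretical mass = 1.28840 × 18.016 = 23.2119 g.
At 59.23% yield, actual mass of H2O = 23.2119 × 0.5923 = 13.7484 g.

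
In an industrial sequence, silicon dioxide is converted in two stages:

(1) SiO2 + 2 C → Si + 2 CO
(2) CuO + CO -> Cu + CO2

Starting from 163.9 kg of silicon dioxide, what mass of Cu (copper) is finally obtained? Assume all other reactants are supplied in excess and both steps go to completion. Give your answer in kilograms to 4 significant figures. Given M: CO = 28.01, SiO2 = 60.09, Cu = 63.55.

346.7 kg

163.9 kg = 163900 g.
n(SiO2) = 163900 / 60.09 = 2727.6 mol.
Step 1 gives a 1:2 ratio of SiO2 to CO, so n(CO) = 5455.2 mol.
In step 2 the CO:Cu ratio is 1:1, so n(Cu) = 5455.2 mol.
Mass of Cu = 5455.2 × 63.55 = 346670 g = 346.7 kg.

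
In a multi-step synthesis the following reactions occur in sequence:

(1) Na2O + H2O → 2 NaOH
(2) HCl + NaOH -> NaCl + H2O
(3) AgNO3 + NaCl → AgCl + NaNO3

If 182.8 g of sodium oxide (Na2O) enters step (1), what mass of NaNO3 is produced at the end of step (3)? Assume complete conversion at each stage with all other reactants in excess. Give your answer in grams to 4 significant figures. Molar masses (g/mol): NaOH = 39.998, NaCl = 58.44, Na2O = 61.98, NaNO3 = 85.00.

n(Na2O) = 182.8 / 61.98 = 2.9493 mol.
Reaction (1): Na2O→NaOH ratio 1:2 ⇒ n(NaOH) = 5.8987 mol.
Reaction (2): NaOH→NaCl ratio 1:1 ⇒ n(NaCl) = 5.8987 mol.
Reaction (3): NaCl→NaNO3 ratio 1:1 ⇒ n(NaNO3) = 5.8987 mol.
Mass of NaNO3 = 5.8987 × 85.00 = 501.39 g.

501.4 g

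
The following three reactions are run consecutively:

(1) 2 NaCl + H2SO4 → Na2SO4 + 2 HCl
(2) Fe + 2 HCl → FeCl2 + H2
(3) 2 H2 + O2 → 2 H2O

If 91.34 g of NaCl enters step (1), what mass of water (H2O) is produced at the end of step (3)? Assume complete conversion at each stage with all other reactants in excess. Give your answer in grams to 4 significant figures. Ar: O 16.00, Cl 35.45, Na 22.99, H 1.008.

M(NaCl) = 22.99 + 35.45 = 58.44 g/mol.
M(H2O) = 2(1.008) + 16.00 = 18.016 g/mol.
n(NaCl) = 91.34 / 58.44 = 1.5630 mol.
Reaction (1): NaCl→HCl ratio 2:2 ⇒ n(HCl) = 1.5630 mol.
Reaction (2): HCl→H2 ratio 2:1 ⇒ n(H2) = 0.78149 mol.
Reaction (3): H2→H2O ratio 2:2 ⇒ n(H2O) = 0.78149 mol.
Mass of H2O = 0.78149 × 18.016 = 14.079 g.

14.08 g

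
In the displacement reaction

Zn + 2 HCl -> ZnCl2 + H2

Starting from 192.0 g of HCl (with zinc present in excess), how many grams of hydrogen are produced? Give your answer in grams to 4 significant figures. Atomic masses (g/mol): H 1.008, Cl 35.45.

5.308 g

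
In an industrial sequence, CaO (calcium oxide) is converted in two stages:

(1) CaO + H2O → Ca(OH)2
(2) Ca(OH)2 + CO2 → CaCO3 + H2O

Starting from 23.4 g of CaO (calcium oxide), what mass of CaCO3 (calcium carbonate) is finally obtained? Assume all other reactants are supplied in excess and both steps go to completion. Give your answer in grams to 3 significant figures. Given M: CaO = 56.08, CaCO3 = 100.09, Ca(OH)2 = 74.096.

41.8 g

n(CaO) = 23.40 / 56.08 = 0.4173 mol.
Step 1 gives a 1:1 ratio of CaO to Ca(OH)2, so n(Ca(OH)2) = 0.4173 mol.
In step 2 the Ca(OH)2:CaCO3 ratio is 1:1, so n(CaCO3) = 0.4173 mol.
Mass of CaCO3 = 0.4173 × 100.09 = 41.76 g.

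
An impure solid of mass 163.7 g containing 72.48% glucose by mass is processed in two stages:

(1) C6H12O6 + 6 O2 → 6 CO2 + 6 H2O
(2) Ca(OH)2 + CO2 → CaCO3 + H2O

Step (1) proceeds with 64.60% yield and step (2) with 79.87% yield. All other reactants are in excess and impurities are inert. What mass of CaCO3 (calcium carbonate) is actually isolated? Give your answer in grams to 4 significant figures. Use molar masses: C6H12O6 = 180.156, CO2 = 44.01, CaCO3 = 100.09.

Pure C6H12O6 = 163.7 × 0.7248 = 118.65 g.
n(C6H12O6) = 118.65 / 180.156 = 0.65859 mol.
Step 1 (C6H12O6:CO2 = 1:6): theoretical n(CO2) = 3.9516 mol; at 64.60% yield, n(CO2) = 2.5527 mol.
Step 2 (CO2:CaCO3 = 1:1): theoretical n(CaCO3) = 2.5527 mol, so theoretical mass = 2.5527 × 100.09 = 255.50 g.
At 79.87% yield, actual mass of CaCO3 = 255.50 × 0.7987 = 204.07 g.

204.1 g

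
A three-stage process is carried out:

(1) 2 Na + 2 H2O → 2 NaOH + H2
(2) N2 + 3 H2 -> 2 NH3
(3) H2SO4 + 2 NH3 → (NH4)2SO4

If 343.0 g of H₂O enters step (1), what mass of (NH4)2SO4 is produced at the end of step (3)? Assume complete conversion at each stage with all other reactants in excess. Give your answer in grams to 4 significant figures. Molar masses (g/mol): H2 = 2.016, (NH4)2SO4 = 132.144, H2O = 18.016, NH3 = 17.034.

419.3 g

n(H2O) = 343.0 / 18.016 = 19.039 mol.
Reaction (1): H2O→H2 ratio 2:1 ⇒ n(H2) = 9.5193 mol.
Reaction (2): H2→NH3 ratio 3:2 ⇒ n(NH3) = 6.3462 mol.
Reaction (3): NH3→(NH4)2SO4 ratio 2:1 ⇒ n((NH4)2SO4) = 3.1731 mol.
Mass of (NH4)2SO4 = 3.1731 × 132.144 = 419.31 g.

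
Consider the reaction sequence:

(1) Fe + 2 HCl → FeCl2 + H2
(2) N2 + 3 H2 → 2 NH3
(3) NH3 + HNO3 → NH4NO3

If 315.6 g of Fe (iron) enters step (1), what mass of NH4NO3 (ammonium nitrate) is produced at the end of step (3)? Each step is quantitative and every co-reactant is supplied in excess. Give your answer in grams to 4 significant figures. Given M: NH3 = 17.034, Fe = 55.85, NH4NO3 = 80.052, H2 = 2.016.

301.6 g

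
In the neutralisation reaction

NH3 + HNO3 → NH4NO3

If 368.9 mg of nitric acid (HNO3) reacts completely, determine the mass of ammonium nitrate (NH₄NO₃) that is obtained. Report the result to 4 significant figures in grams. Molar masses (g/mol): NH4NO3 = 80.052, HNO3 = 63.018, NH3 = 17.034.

Convert: 368.9 mg = 0.36890 g.
n(HNO3) = 0.36890 g / 63.018 g/mol = 0.0058539 mol.
From the equation the HNO3:NH4NO3 mole ratio is 1:1, so n(NH4NO3) = 0.0058539 × 1/1 = 0.0058539 mol.
Mass of NH4NO3 = 0.0058539 mol × 80.052 g/mol = 0.46862 g.

0.4686 g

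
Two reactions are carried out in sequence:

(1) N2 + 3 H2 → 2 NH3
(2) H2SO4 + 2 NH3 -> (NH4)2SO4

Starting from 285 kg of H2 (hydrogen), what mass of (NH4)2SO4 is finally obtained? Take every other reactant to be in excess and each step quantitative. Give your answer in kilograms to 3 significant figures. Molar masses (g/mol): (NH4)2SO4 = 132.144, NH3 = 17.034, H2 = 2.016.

285 kg = 285000 g.
n(H2) = 285000 / 2.016 = 141400 mol.
Step 1 gives a 3:2 ratio of H2 to NH3, so n(NH3) = 94250 mol.
In step 2 the NH3:(NH4)2SO4 ratio is 2:1, so n((NH4)2SO4) = 47120 mol.
Mass of (NH4)2SO4 = 47120 × 132.144 = 6.227 × 10^6 g = 6230 kg.

6230 kg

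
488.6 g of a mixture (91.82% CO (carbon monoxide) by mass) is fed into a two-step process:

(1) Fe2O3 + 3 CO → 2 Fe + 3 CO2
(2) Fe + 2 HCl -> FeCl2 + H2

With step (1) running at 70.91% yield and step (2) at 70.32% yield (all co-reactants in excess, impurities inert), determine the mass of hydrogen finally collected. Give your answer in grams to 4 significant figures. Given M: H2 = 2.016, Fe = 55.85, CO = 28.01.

10.73 g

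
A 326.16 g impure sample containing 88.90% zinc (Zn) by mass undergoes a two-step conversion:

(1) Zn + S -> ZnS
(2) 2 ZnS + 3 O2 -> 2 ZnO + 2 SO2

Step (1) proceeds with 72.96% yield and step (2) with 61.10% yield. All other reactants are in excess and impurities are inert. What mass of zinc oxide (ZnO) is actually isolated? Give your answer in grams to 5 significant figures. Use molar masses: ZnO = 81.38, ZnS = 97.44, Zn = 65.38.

Pure Zn = 326.16 × 0.8890 = 289.956 g.
n(Zn) = 289.956 / 65.38 = 4.43494 mol.
Step 1 (Zn:ZnS = 1:1): theoretical n(ZnS) = 4.43494 mol; at 72.96% yield, n(ZnS) = 3.23573 mol.
Step 2 (ZnS:ZnO = 2:2): theoretical n(ZnO) = 3.23573 mol, so theoretical mass = 3.23573 × 81.38 = 263.324 g.
At 61.10% yield, actual mass of ZnO = 263.324 × 0.6110 = 160.891 g.

160.89 g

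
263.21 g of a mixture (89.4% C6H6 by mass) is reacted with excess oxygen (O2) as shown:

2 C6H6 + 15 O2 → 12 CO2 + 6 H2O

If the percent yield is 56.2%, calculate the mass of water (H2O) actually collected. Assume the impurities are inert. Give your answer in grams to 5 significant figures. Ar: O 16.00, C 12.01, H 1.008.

Pure C6H6 available = 263.21 g × 0.894 = 235.310 g.
M(C6H6) = 6(12.01) + 6(1.008) = 78.108 g/mol.
M(H2O) = 2(1.008) + 16.00 = 18.016 g/mol.
n(C6H6) = 235.310 g / 78.108 g/mol = 3.01262 mol.
From the equation the C6H6:H2O mole ratio is 2:6, so n(H2O) = 3.01262 × 6/2 = 9.03786 mol.
Mass of H2O = 9.03786 mol × 18.016 g/mol = 162.826 g.
Actual mass collected = 162.826 g × 0.562 = 91.5083 g.

91.508 g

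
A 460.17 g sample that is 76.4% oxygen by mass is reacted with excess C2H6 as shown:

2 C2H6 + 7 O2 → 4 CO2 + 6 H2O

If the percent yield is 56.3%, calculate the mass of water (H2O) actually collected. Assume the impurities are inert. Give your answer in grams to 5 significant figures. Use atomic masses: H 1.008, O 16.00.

Pure O2 available = 460.17 g × 0.764 = 351.570 g.
M(O2) = 2(16.00) = 32.00 g/mol.
M(H2O) = 2(1.008) + 16.00 = 18.016 g/mol.
n(O2) = 351.570 g / 32.00 g/mol = 10.9866 mol.
From the equation the O2:H2O mole ratio is 7:6, so n(H2O) = 10.9866 × 6/7 = 9.41705 mol.
Mass of H2O = 9.41705 mol × 18.016 g/mol = 169.658 g.
Actual mass collected = 169.658 g × 0.563 = 95.5172 g.

95.517 g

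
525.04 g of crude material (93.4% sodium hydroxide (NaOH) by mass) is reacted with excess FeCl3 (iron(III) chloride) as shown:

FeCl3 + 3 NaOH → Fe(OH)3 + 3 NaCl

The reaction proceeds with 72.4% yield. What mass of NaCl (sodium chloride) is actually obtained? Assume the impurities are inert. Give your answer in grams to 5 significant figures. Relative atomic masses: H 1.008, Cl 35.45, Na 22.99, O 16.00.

Pure NaOH available = 525.04 g × 0.934 = 490.387 g.
M(NaOH) = 22.99 + 16.00 + 1.008 = 39.998 g/mol.
M(NaCl) = 22.99 + 35.45 = 58.44 g/mol.
n(NaOH) = 490.387 g / 39.998 g/mol = 12.2603 mol.
From the equation the NaOH:NaCl mole ratio is 3:3, so n(NaCl) = 12.2603 × 3/3 = 12.2603 mol.
Mass of NaCl = 12.2603 mol × 58.44 g/mol = 716.492 g.
Actual mass collected = 716.492 g × 0.724 = 518.740 g.

518.74 g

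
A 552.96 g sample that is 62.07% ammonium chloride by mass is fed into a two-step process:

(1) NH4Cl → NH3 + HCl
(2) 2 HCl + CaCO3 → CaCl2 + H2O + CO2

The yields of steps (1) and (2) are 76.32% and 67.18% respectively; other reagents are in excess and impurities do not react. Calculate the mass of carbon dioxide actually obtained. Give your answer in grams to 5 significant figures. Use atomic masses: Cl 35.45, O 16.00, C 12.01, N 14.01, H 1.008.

Pure NH4Cl = 552.96 × 0.6207 = 343.222 g.
M(NH4Cl) = 14.01 + 4(1.008) + 35.45 = 53.492 g/mol.
M(CO2) = 12.01 + 2(16.00) = 44.01 g/mol.
n(NH4Cl) = 343.222 / 53.492 = 6.41633 mol.
Step 1 (NH4Cl:HCl = 1:1): theoretical n(HCl) = 6.41633 mol; at 76.32% yield, n(HCl) = 4.89694 mol.
Step 2 (HCl:CO2 = 2:1): theoretical n(CO2) = 2.44847 mol, so theoretical mass = 2.44847 × 44.01 = 107.757 g.
At 67.18% yield, actual mass of CO2 = 107.757 × 0.6718 = 72.3913 g.

72.391 g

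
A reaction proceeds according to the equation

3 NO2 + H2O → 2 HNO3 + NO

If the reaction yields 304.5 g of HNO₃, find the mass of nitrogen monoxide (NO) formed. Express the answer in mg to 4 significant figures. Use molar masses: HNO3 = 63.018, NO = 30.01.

n(HNO3) = 304.50 g / 63.018 g/mol = 4.8320 mol.
From the equation the HNO3:NO mole ratio is 2:1, so n(NO) = 4.8320 × 1/2 = 2.4160 mol.
Mass of NO = 2.4160 mol × 30.01 g/mol = 72.503 g.
Converting to mg: 72.503 g = 72500 mg.

72500 mg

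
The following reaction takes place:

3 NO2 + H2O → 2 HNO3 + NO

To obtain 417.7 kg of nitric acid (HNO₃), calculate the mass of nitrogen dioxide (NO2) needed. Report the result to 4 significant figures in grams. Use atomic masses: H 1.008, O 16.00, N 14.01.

457400 g

M(HNO3) = 1.008 + 14.01 + 3(16.00) = 63.018 g/mol.
M(NO2) = 14.01 + 2(16.00) = 46.01 g/mol.
Convert: 417.7 kg = 417700 g.
n(HNO3) = 417700 g / 63.018 g/mol = 6628.3 mol.
From the equation the HNO3:NO2 mole ratio is 2:3, so n(NO2) = 6628.3 × 3/2 = 9942.4 mol.
Mass of NO2 = 9942.4 mol × 46.01 g/mol = 457450 g.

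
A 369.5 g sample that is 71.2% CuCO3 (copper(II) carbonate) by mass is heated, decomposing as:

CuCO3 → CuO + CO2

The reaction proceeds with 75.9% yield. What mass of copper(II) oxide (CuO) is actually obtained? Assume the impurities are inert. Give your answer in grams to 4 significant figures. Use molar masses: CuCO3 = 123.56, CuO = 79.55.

128.6 g

Pure CuCO3 available = 369.5 g × 0.712 = 263.08 g.
n(CuCO3) = 263.08 g / 123.56 g/mol = 2.1292 mol.
From the equation the CuCO3:CuO mole ratio is 1:1, so n(CuO) = 2.1292 × 1/1 = 2.1292 mol.
Mass of CuO = 2.1292 mol × 79.55 g/mol = 169.38 g.
Actual mass collected = 169.38 g × 0.759 = 128.56 g.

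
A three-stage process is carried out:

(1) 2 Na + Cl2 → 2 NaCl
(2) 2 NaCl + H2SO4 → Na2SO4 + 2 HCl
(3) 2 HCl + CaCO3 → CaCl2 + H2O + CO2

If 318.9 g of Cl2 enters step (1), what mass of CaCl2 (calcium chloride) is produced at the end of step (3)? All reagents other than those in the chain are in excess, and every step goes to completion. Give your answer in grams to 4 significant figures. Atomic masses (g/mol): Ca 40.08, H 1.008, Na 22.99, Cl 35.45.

499.2 g

M(Cl2) = 2(35.45) = 70.90 g/mol.
M(CaCl2) = 40.08 + 2(35.45) = 110.98 g/mol.
n(Cl2) = 318.9 / 70.90 = 4.4979 mol.
Reaction (1): Cl2→NaCl ratio 1:2 ⇒ n(NaCl) = 8.9958 mol.
Reaction (2): NaCl→HCl ratio 2:2 ⇒ n(HCl) = 8.9958 mol.
Reaction (3): HCl→CaCl2 ratio 2:1 ⇒ n(CaCl2) = 4.4979 mol.
Mass of CaCl2 = 4.4979 × 110.98 = 499.18 g.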